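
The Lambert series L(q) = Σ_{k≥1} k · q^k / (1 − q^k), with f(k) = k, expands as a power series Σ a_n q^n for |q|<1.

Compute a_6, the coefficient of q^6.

a_6 = 12

n=6: 1·6 2·3 3·2 6·1  f→[1+2+3+6]=12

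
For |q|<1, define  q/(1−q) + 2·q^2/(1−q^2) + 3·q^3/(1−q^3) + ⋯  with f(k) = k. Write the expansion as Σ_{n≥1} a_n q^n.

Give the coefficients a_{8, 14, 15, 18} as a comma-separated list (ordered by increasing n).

d|8:{1,2,4,8}  Σf=1+2+4+8=15
d|14:{14,7,2,1}  Σf=14+7+2+1=24
[q^15] f(1)=1,f(3)=3,f(5)=5,f(15)=15 ⇒ 24
q^18  k|18↦f(k): 1:1 2:2 3:3 6:6 9:9 18:18  a_18=39

15, 24, 24, 39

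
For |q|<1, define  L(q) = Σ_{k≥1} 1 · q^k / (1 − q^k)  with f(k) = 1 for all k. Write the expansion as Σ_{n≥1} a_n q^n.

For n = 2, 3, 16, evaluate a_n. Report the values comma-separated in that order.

n=2: 1·2 2·1  f→[1+1]=2
[q^3] f(1)=1,f(3)=1 ⇒ 2
q^16  k|16↦f(k): 1:1 2:1 4:1 8:1 16:1  a_16=5

2, 2, 5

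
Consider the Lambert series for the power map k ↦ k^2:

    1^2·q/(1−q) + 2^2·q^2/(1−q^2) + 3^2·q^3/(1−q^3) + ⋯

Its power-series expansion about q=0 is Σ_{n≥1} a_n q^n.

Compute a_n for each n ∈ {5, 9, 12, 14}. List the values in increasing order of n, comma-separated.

26, 91, 210, 250

d|5:{5,1}  Σf=25+1=26
n=9: 1·9 3·3 9·1  f→[1+9+81]=91
n=12: 12·1 6·2 4·3 3·4 2·6 1·12  f→[144+36+16+9+4+1]=210
d|14:{1,2,7,14}  Σf=1+4+49+196=250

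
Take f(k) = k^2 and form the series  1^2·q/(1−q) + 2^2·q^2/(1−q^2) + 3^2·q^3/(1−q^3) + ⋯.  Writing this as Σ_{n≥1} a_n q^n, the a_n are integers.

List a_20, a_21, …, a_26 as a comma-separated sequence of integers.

d|20:{20,10,5,4,2,1}  Σf=400+100+25+16+4+1=546
[q^21] f(21)=441,f(7)=49,f(3)=9,f(1)=1 ⇒ 500
q^22  k|22↦f(k): 1:1 2:4 11:121 22:484  a_22=610
q^23  k|23↦f(k): 1:1 23:529  a_23=530
q^24  k|24↦f(k): 24:576 12:144 8:64 6:36 4:16 3:9 2:4 1:1  a_24=850
[q^25] f(25)=625,f(5)=25,f(1)=1 ⇒ 651
[q^26] f(26)=676,f(13)=169,f(2)=4,f(1)=1 ⇒ 850

546, 500, 610, 530, 850, 651, 850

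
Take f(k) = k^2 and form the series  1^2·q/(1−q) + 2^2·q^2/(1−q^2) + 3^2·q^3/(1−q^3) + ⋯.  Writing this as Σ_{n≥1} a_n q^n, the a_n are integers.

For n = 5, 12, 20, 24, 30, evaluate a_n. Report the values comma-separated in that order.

26, 210, 546, 850, 1300

q^5  k|5↦f(k): 1:1 5:25  a_5=26
d|12:{12,6,4,3,2,1}  Σf=144+36+16+9+4+1=210
n=20: 1·20 2·10 4·5 5·4 10·2 20·1  f→[1+4+16+25+100+400]=546
q^24  k|24↦f(k): 24:576 12:144 8:64 6:36 4:16 3:9 2:4 1:1  a_24=850
n=30: 1·30 2·15 3·10 5·6 6·5 10·3 15·2 30·1  f→[1+4+9+25+36+100+225+900]=1300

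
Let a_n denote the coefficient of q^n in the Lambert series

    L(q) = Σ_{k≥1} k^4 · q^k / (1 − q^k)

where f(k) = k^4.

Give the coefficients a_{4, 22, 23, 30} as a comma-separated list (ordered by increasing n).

q^4  k|4↦f(k): 1:1 2:16 4:256  a_4=273
q^22  k|22↦f(k): 1:1 2:16 11:14641 22:234256  a_22=248914
q^23  k|23↦f(k): 23:279841 1:1  a_23=279842
d|30:{30,15,10,6,5,3,2,1}  Σf=810000+50625+10000+1296+625+81+16+1=872644

273, 248914, 279842, 872644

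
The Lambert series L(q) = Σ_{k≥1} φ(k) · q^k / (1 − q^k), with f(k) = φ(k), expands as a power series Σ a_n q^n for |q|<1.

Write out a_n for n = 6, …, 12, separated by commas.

d|6:{1,2,3,6}  Σφ=1+1+2+2=6
[q^7] φ(7)=6,φ(1)=1 ⇒ 7
n=8: 8·1 4·2 2·4 1·8  φ→[4+2+1+1]=8
q^9  k|9↦φ(k): 1:1 3:2 9:6  a_9=9
q^10  k|10↦φ(k): 10:4 5:4 2:1 1:1  a_10=10
q^11  k|11↦φ(k): 1:1 11:10  a_11=11
n=12: 12·1 6·2 4·3 3·4 2·6 1·12  φ→[4+2+2+2+1+1]=12

6, 7, 8, 9, 10, 11, 12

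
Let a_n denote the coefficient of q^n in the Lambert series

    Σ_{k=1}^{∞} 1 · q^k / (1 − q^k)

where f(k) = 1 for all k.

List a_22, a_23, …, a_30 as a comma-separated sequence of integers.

n=22: 22·1 11·2 2·11 1·22  f→[1+1+1+1]=4
n=23: 23·1 1·23  f→[1+1]=2
[q^24] f(1)=1,f(2)=1,f(3)=1,f(4)=1,f(6)=1,f(8)=1,f(12)=1,f(24)=1 ⇒ 8
q^25  k|25↦f(k): 25:1 5:1 1:1  a_25=3
n=26: 26·1 13·2 2·13 1·26  f→[1+1+1+1]=4
[q^27] f(1)=1,f(3)=1,f(9)=1,f(27)=1 ⇒ 4
d|28:{1,2,4,7,14,28}  Σf=1+1+1+1+1+1=6
q^29  k|29↦f(k): 1:1 29:1  a_29=2
n=30: 30·1 15·2 10·3 6·5 5·6 3·10 2·15 1·30  f→[1+1+1+1+1+1+1+1]=8

4, 2, 8, 3, 4, 4, 6, 2, 8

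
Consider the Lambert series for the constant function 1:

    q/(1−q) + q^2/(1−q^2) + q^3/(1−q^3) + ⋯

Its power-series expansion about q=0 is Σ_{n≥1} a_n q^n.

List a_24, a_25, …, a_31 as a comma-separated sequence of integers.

8, 3, 4, 4, 6, 2, 8, 2

q^24  k|24↦f(k): 1:1 2:1 3:1 4:1 6:1 8:1 12:1 24:1  a_24=8
[q^25] f(1)=1,f(5)=1,f(25)=1 ⇒ 3
d|26:{1,2,13,26}  Σf=1+1+1+1=4
n=27: 1·27 3·9 9·3 27·1  f→[1+1+1+1]=4
d|28:{28,14,7,4,2,1}  Σf=1+1+1+1+1+1=6
q^29  k|29↦f(k): 1:1 29:1  a_29=2
[q^30] f(1)=1,f(2)=1,f(3)=1,f(5)=1,f(6)=1,f(10)=1,f(15)=1,f(30)=1 ⇒ 8
q^31  k|31↦f(k): 31:1 1:1  a_31=2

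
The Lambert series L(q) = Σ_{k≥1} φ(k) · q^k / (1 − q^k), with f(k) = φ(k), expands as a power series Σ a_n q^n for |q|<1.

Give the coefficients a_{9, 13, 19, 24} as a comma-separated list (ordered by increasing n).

[q^9] φ(9)=6,φ(3)=2,φ(1)=1 ⇒ 9
n=13: 1·13 13·1  φ→[1+12]=13
q^19  k|19↦φ(k): 1:1 19:18  a_19=19
[q^24] φ(24)=8,φ(12)=4,φ(8)=4,φ(6)=2,φ(4)=2,φ(3)=2,φ(2)=1,φ(1)=1 ⇒ 24

9, 13, 19, 24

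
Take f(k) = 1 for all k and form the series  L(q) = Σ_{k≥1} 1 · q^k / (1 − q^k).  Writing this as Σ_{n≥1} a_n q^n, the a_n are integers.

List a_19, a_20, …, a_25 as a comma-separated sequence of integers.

2, 6, 4, 4, 2, 8, 3

n=19: 19·1 1·19  f→[1+1]=2
q^20  k|20↦f(k): 1:1 2:1 4:1 5:1 10:1 20:1  a_20=6
d|21:{21,7,3,1}  Σf=1+1+1+1=4
n=22: 22·1 11·2 2·11 1·22  f→[1+1+1+1]=4
[q^23] f(1)=1,f(23)=1 ⇒ 2
[q^24] f(1)=1,f(2)=1,f(3)=1,f(4)=1,f(6)=1,f(8)=1,f(12)=1,f(24)=1 ⇒ 8
d|25:{1,5,25}  Σf=1+1+1=3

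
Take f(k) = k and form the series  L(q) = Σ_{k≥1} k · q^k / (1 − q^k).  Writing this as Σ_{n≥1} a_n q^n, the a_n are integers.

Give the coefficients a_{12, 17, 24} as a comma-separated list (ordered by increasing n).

q^12  k|12↦f(k): 1:1 2:2 3:3 4:4 6:6 12:12  a_12=28
n=17: 1·17 17·1  f→[1+17]=18
[q^24] f(1)=1,f(2)=2,f(3)=3,f(4)=4,f(6)=6,f(8)=8,f(12)=12,f(24)=24 ⇒ 60

28, 18, 60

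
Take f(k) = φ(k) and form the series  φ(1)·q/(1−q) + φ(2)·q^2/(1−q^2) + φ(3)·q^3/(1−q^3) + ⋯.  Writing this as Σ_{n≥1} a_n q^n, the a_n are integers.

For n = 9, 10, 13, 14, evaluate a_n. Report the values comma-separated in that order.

q^9  k|9↦φ(k): 9:6 3:2 1:1  a_9=9
n=10: 1·10 2·5 5·2 10·1  φ→[1+1+4+4]=10
d|13:{1,13}  Σφ=1+12=13
[q^14] φ(1)=1,φ(2)=1,φ(7)=6,φ(14)=6 ⇒ 14

9, 10, 13, 14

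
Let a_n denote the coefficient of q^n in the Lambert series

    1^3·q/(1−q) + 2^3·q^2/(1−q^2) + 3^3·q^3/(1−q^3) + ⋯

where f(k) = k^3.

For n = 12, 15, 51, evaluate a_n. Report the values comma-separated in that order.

2044, 3528, 137592

d|12:{1,2,3,4,6,12}  Σf=1+8+27+64+216+1728=2044
[q^15] f(1)=1,f(3)=27,f(5)=125,f(15)=3375 ⇒ 3528
d|51:{51,17,3,1}  Σf=132651+4913+27+1=137592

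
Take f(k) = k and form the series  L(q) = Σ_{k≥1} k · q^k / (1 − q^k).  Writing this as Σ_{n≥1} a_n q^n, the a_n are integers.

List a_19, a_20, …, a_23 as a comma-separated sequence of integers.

20, 42, 32, 36, 24

n=19: 19·1 1·19  f→[19+1]=20
n=20: 20·1 10·2 5·4 4·5 2·10 1·20  f→[20+10+5+4+2+1]=42
n=21: 1·21 3·7 7·3 21·1  f→[1+3+7+21]=32
[q^22] f(22)=22,f(11)=11,f(2)=2,f(1)=1 ⇒ 36
n=23: 1·23 23·1  f→[1+23]=24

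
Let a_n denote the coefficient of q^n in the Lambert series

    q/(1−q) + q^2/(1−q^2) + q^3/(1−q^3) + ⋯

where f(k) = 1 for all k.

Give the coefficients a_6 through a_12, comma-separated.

4, 2, 4, 3, 4, 2, 6

n=6: 1·6 2·3 3·2 6·1  f→[1+1+1+1]=4
[q^7] f(1)=1,f(7)=1 ⇒ 2
q^8  k|8↦f(k): 8:1 4:1 2:1 1:1  a_8=4
q^9  k|9↦f(k): 9:1 3:1 1:1  a_9=3
q^10  k|10↦f(k): 10:1 5:1 2:1 1:1  a_10=4
[q^11] f(11)=1,f(1)=1 ⇒ 2
n=12: 1·12 2·6 3·4 4·3 6·2 12·1  f→[1+1+1+1+1+1]=6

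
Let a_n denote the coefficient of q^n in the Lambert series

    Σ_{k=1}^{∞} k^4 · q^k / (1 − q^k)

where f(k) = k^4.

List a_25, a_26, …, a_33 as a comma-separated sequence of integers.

391251, 485554, 538084, 655746, 707282, 872644, 923522, 1118481, 1200644

[q^25] f(25)=390625,f(5)=625,f(1)=1 ⇒ 391251
n=26: 26·1 13·2 2·13 1·26  f→[456976+28561+16+1]=485554
d|27:{27,9,3,1}  Σf=531441+6561+81+1=538084
n=28: 1·28 2·14 4·7 7·4 14·2 28·1  f→[1+16+256+2401+38416+614656]=655746
q^29  k|29↦f(k): 1:1 29:707281  a_29=707282
n=30: 30·1 15·2 10·3 6·5 5·6 3·10 2·15 1·30  f→[810000+50625+10000+1296+625+81+16+1]=872644
d|31:{1,31}  Σf=1+923521=923522
[q^32] f(32)=1048576,f(16)=65536,f(8)=4096,f(4)=256,f(2)=16,f(1)=1 ⇒ 1118481
q^33  k|33↦f(k): 33:1185921 11:14641 3:81 1:1  a_33=1200644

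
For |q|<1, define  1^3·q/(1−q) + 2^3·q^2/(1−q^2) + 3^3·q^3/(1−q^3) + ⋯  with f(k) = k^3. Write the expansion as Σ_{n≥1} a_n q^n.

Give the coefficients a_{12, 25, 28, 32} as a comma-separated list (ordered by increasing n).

d|12:{1,2,3,4,6,12}  Σf=1+8+27+64+216+1728=2044
n=25: 25·1 5·5 1·25  f→[15625+125+1]=15751
d|28:{28,14,7,4,2,1}  Σf=21952+2744+343+64+8+1=25112
d|32:{32,16,8,4,2,1}  Σf=32768+4096+512+64+8+1=37449

2044, 15751, 25112, 37449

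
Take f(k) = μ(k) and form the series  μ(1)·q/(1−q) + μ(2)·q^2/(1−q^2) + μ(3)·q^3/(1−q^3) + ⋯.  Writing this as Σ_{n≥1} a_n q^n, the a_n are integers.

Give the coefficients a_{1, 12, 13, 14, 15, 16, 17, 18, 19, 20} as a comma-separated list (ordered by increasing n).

q^1  k|1↦μ(k): 1:1  a_1=1
q^12  k|12↦μ(k): 1:1 2:-1 3:-1 4:0 6:1 12:0  a_12=0
n=13: 1·13 13·1  μ→[1+(-1)]=0
[q^14] μ(14)=1,μ(7)=-1,μ(2)=-1,μ(1)=1 ⇒ 0
[q^15] μ(1)=1,μ(3)=-1,μ(5)=-1,μ(15)=1 ⇒ 0
q^16  k|16↦μ(k): 16:0 8:0 4:0 2:-1 1:1  a_16=0
d|17:{17,1}  Σμ=(-1)+1=0
d|18:{18,9,6,3,2,1}  Σμ=0+0+1+(-1)+(-1)+1=0
[q^19] μ(19)=-1,μ(1)=1 ⇒ 0
d|20:{1,2,4,5,10,20}  Σμ=1+(-1)+0+(-1)+1+0=0

1, 0, 0, 0, 0, 0, 0, 0, 0, 0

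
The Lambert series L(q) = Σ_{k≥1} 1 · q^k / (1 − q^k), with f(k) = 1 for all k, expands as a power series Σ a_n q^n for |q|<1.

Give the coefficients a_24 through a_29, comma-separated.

d|24:{24,12,8,6,4,3,2,1}  Σf=1+1+1+1+1+1+1+1=8
n=25: 1·25 5·5 25·1  f→[1+1+1]=3
[q^26] f(26)=1,f(13)=1,f(2)=1,f(1)=1 ⇒ 4
d|27:{1,3,9,27}  Σf=1+1+1+1=4
[q^28] f(1)=1,f(2)=1,f(4)=1,f(7)=1,f(14)=1,f(28)=1 ⇒ 6
d|29:{29,1}  Σf=1+1=2

8, 3, 4, 4, 6, 2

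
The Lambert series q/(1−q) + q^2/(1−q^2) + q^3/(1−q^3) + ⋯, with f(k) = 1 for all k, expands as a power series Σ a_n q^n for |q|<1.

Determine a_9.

a_9 = 3

d|9:{1,3,9}  Σf=1+1+1=3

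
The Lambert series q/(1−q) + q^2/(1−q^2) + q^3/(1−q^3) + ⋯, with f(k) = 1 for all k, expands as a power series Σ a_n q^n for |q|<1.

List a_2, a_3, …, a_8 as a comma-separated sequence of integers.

2, 2, 3, 2, 4, 2, 4

n=2: 1·2 2·1  f→[1+1]=2
q^3  k|3↦f(k): 1:1 3:1  a_3=2
q^4  k|4↦f(k): 4:1 2:1 1:1  a_4=3
d|5:{1,5}  Σf=1+1=2
d|6:{1,2,3,6}  Σf=1+1+1+1=4
d|7:{1,7}  Σf=1+1=2
[q^8] f(8)=1,f(4)=1,f(2)=1,f(1)=1 ⇒ 4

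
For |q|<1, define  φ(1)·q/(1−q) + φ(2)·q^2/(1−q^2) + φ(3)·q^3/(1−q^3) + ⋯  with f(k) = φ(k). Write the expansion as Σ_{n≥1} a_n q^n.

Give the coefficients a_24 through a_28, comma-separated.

n=24: 1·24 2·12 3·8 4·6 6·4 8·3 12·2 24·1  φ→[1+1+2+2+2+4+4+8]=24
n=25: 25·1 5·5 1·25  φ→[20+4+1]=25
q^26  k|26↦φ(k): 1:1 2:1 13:12 26:12  a_26=26
q^27  k|27↦φ(k): 1:1 3:2 9:6 27:18  a_27=27
[q^28] φ(28)=12,φ(14)=6,φ(7)=6,φ(4)=2,φ(2)=1,φ(1)=1 ⇒ 28

24, 25, 26, 27, 28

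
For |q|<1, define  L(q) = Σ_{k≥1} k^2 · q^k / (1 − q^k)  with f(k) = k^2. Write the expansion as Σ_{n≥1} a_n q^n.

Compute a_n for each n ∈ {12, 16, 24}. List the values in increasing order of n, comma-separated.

[q^12] f(12)=144,f(6)=36,f(4)=16,f(3)=9,f(2)=4,f(1)=1 ⇒ 210
[q^16] f(16)=256,f(8)=64,f(4)=16,f(2)=4,f(1)=1 ⇒ 341
d|24:{1,2,3,4,6,8,12,24}  Σf=1+4+9+16+36+64+144+576=850

210, 341, 850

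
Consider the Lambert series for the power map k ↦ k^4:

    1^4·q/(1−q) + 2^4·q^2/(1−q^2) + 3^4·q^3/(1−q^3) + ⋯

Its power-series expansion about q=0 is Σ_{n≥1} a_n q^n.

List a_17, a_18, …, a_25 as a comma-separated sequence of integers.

83522, 112931, 130322, 170898, 196964, 248914, 279842, 358258, 391251

n=17: 1·17 17·1  f→[1+83521]=83522
n=18: 18·1 9·2 6·3 3·6 2·9 1·18  f→[104976+6561+1296+81+16+1]=112931
q^19  k|19↦f(k): 1:1 19:130321  a_19=130322
d|20:{1,2,4,5,10,20}  Σf=1+16+256+625+10000+160000=170898
q^21  k|21↦f(k): 21:194481 7:2401 3:81 1:1  a_21=196964
q^22  k|22↦f(k): 22:234256 11:14641 2:16 1:1  a_22=248914
n=23: 23·1 1·23  f→[279841+1]=279842
n=24: 1·24 2·12 3·8 4·6 6·4 8·3 12·2 24·1  f→[1+16+81+256+1296+4096+20736+331776]=358258
n=25: 25·1 5·5 1·25  f→[390625+625+1]=391251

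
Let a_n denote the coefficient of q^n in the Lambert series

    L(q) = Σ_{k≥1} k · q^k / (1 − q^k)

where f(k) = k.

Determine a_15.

q^15  k|15↦f(k): 1:1 3:3 5:5 15:15  a_15=24

a_15 = 24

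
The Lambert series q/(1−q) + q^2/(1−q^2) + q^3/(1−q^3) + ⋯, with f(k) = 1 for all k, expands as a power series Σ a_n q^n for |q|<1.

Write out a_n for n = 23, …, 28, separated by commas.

n=23: 23·1 1·23  f→[1+1]=2
[q^24] f(1)=1,f(2)=1,f(3)=1,f(4)=1,f(6)=1,f(8)=1,f(12)=1,f(24)=1 ⇒ 8
n=25: 1·25 5·5 25·1  f→[1+1+1]=3
q^26  k|26↦f(k): 1:1 2:1 13:1 26:1  a_26=4
d|27:{1,3,9,27}  Σf=1+1+1+1=4
d|28:{1,2,4,7,14,28}  Σf=1+1+1+1+1+1=6

2, 8, 3, 4, 4, 6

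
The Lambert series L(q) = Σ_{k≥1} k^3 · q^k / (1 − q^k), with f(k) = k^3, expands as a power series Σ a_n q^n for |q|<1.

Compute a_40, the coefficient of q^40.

d|40:{1,2,4,5,8,10,20,40}  Σf=1+8+64+125+512+1000+8000+64000=73710

a_40 = 73710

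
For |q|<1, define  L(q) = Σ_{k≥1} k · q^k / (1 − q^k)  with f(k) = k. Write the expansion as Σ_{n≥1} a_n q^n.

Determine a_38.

d|38:{1,2,19,38}  Σf=1+2+19+38=60

a_38 = 60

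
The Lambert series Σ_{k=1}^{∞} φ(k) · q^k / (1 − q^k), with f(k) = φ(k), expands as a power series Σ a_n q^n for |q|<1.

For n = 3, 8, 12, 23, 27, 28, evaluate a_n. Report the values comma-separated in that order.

n=3: 3·1 1·3  φ→[2+1]=3
d|8:{8,4,2,1}  Σφ=4+2+1+1=8
q^12  k|12↦φ(k): 1:1 2:1 3:2 4:2 6:2 12:4  a_12=12
d|23:{23,1}  Σφ=22+1=23
q^27  k|27↦φ(k): 1:1 3:2 9:6 27:18  a_27=27
d|28:{28,14,7,4,2,1}  Σφ=12+6+6+2+1+1=28

3, 8, 12, 23, 27, 28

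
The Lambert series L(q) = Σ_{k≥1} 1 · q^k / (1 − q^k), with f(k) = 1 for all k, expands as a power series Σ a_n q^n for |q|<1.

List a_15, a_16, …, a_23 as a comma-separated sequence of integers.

n=15: 1·15 3·5 5·3 15·1  f→[1+1+1+1]=4
[q^16] f(1)=1,f(2)=1,f(4)=1,f(8)=1,f(16)=1 ⇒ 5
d|17:{17,1}  Σf=1+1=2
q^18  k|18↦f(k): 1:1 2:1 3:1 6:1 9:1 18:1  a_18=6
[q^19] f(1)=1,f(19)=1 ⇒ 2
[q^20] f(20)=1,f(10)=1,f(5)=1,f(4)=1,f(2)=1,f(1)=1 ⇒ 6
q^21  k|21↦f(k): 21:1 7:1 3:1 1:1  a_21=4
n=22: 1·22 2·11 11·2 22·1  f→[1+1+1+1]=4
q^23  k|23↦f(k): 1:1 23:1  a_23=2

4, 5, 2, 6, 2, 6, 4, 4, 2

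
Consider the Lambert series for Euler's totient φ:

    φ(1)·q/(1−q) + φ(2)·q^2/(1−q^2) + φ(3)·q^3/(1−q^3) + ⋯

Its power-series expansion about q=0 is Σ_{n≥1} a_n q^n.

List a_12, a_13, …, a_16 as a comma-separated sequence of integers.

[q^12] φ(1)=1,φ(2)=1,φ(3)=2,φ(4)=2,φ(6)=2,φ(12)=4 ⇒ 12
d|13:{13,1}  Σφ=12+1=13
q^14  k|14↦φ(k): 1:1 2:1 7:6 14:6  a_14=14
[q^15] φ(15)=8,φ(5)=4,φ(3)=2,φ(1)=1 ⇒ 15
n=16: 1·16 2·8 4·4 8·2 16·1  φ→[1+1+2+4+8]=16

12, 13, 14, 15, 16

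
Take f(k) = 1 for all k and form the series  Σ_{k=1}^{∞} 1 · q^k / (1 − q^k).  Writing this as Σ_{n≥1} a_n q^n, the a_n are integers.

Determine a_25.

[q^25] f(1)=1,f(5)=1,f(25)=1 ⇒ 3

a_25 = 3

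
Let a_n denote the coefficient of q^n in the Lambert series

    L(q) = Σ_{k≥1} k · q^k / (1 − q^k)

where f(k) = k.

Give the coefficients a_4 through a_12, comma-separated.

q^4  k|4↦f(k): 1:1 2:2 4:4  a_4=7
n=5: 5·1 1·5  f→[5+1]=6
q^6  k|6↦f(k): 6:6 3:3 2:2 1:1  a_6=12
[q^7] f(1)=1,f(7)=7 ⇒ 8
[q^8] f(8)=8,f(4)=4,f(2)=2,f(1)=1 ⇒ 15
n=9: 9·1 3·3 1·9  f→[9+3+1]=13
d|10:{1,2,5,10}  Σf=1+2+5+10=18
[q^11] f(11)=11,f(1)=1 ⇒ 12
q^12  k|12↦f(k): 1:1 2:2 3:3 4:4 6:6 12:12  a_12=28

7, 6, 12, 8, 15, 13, 18, 12, 28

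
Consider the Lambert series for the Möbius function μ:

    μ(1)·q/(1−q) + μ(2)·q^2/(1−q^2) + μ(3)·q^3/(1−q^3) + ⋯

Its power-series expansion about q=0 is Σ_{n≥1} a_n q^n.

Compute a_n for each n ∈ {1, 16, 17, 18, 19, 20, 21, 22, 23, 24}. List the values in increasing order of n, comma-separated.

1, 0, 0, 0, 0, 0, 0, 0, 0, 0

[q^1] μ(1)=1 ⇒ 1
[q^16] μ(16)=0,μ(8)=0,μ(4)=0,μ(2)=-1,μ(1)=1 ⇒ 0
[q^17] μ(17)=-1,μ(1)=1 ⇒ 0
[q^18] μ(18)=0,μ(9)=0,μ(6)=1,μ(3)=-1,μ(2)=-1,μ(1)=1 ⇒ 0
[q^19] μ(19)=-1,μ(1)=1 ⇒ 0
q^20  k|20↦μ(k): 20:0 10:1 5:-1 4:0 2:-1 1:1  a_20=0
q^21  k|21↦μ(k): 21:1 7:-1 3:-1 1:1  a_21=0
d|22:{22,11,2,1}  Σμ=1+(-1)+(-1)+1=0
d|23:{1,23}  Σμ=1+(-1)=0
d|24:{24,12,8,6,4,3,2,1}  Σμ=0+0+0+1+0+(-1)+(-1)+1=0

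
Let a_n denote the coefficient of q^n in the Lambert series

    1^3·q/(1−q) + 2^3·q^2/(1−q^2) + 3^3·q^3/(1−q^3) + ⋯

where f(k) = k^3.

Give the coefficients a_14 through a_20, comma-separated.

3096, 3528, 4681, 4914, 6813, 6860, 9198

[q^14] f(14)=2744,f(7)=343,f(2)=8,f(1)=1 ⇒ 3096
q^15  k|15↦f(k): 15:3375 5:125 3:27 1:1  a_15=3528
d|16:{1,2,4,8,16}  Σf=1+8+64+512+4096=4681
[q^17] f(17)=4913,f(1)=1 ⇒ 4914
d|18:{18,9,6,3,2,1}  Σf=5832+729+216+27+8+1=6813
n=19: 19·1 1·19  f→[6859+1]=6860
d|20:{20,10,5,4,2,1}  Σf=8000+1000+125+64+8+1=9198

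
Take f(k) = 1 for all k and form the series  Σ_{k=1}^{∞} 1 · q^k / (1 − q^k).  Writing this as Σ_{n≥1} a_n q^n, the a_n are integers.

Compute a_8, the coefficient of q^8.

n=8: 1·8 2·4 4·2 8·1  f→[1+1+1+1]=4

a_8 = 4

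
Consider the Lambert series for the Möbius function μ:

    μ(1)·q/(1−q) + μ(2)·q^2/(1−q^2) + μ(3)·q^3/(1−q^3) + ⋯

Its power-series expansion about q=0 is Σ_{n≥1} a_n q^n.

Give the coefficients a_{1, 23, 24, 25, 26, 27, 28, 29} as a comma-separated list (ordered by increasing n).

1, 0, 0, 0, 0, 0, 0, 0

d|1:{1}  Σμ=1=1
n=23: 23·1 1·23  μ→[(-1)+1]=0
d|24:{24,12,8,6,4,3,2,1}  Σμ=0+0+0+1+0+(-1)+(-1)+1=0
d|25:{25,5,1}  Σμ=0+(-1)+1=0
d|26:{1,2,13,26}  Σμ=1+(-1)+(-1)+1=0
[q^27] μ(1)=1,μ(3)=-1,μ(9)=0,μ(27)=0 ⇒ 0
d|28:{1,2,4,7,14,28}  Σμ=1+(-1)+0+(-1)+1+0=0
n=29: 1·29 29·1  μ→[1+(-1)]=0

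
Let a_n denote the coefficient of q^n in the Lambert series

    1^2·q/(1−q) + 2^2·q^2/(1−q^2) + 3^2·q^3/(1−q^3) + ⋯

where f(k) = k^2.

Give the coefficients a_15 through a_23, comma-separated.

n=15: 15·1 5·3 3·5 1·15  f→[225+25+9+1]=260
n=16: 1·16 2·8 4·4 8·2 16·1  f→[1+4+16+64+256]=341
d|17:{17,1}  Σf=289+1=290
[q^18] f(18)=324,f(9)=81,f(6)=36,f(3)=9,f(2)=4,f(1)=1 ⇒ 455
q^19  k|19↦f(k): 19:361 1:1  a_19=362
n=20: 20·1 10·2 5·4 4·5 2·10 1·20  f→[400+100+25+16+4+1]=546
d|21:{1,3,7,21}  Σf=1+9+49+441=500
q^22  k|22↦f(k): 22:484 11:121 2:4 1:1  a_22=610
[q^23] f(1)=1,f(23)=529 ⇒ 530

260, 341, 290, 455, 362, 546, 500, 610, 530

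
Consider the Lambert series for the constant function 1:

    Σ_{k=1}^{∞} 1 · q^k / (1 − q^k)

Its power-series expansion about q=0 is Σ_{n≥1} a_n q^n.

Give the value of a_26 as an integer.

q^26  k|26↦f(k): 26:1 13:1 2:1 1:1  a_26=4

a_26 = 4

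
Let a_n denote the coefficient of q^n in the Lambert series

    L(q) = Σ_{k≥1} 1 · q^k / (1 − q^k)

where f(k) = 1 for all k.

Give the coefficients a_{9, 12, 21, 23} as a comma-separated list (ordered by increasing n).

d|9:{1,3,9}  Σf=1+1+1=3
q^12  k|12↦f(k): 1:1 2:1 3:1 4:1 6:1 12:1  a_12=6
[q^21] f(21)=1,f(7)=1,f(3)=1,f(1)=1 ⇒ 4
q^23  k|23↦f(k): 23:1 1:1  a_23=2

3, 6, 4, 2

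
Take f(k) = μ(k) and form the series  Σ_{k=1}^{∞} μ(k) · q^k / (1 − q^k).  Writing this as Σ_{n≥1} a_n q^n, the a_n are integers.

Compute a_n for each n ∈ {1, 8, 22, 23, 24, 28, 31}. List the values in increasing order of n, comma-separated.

1, 0, 0, 0, 0, 0, 0

[q^1] μ(1)=1 ⇒ 1
[q^8] μ(8)=0,μ(4)=0,μ(2)=-1,μ(1)=1 ⇒ 0
d|22:{22,11,2,1}  Σμ=1+(-1)+(-1)+1=0
q^23  k|23↦μ(k): 1:1 23:-1  a_23=0
d|24:{1,2,3,4,6,8,12,24}  Σμ=1+(-1)+(-1)+0+1+0+0+0=0
d|28:{28,14,7,4,2,1}  Σμ=0+1+(-1)+0+(-1)+1=0
[q^31] μ(1)=1,μ(31)=-1 ⇒ 0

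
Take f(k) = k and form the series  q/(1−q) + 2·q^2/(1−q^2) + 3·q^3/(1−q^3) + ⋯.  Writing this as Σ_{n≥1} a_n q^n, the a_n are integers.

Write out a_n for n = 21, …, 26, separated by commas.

32, 36, 24, 60, 31, 42

[q^21] f(1)=1,f(3)=3,f(7)=7,f(21)=21 ⇒ 32
n=22: 1·22 2·11 11·2 22·1  f→[1+2+11+22]=36
q^23  k|23↦f(k): 1:1 23:23  a_23=24
n=24: 24·1 12·2 8·3 6·4 4·6 3·8 2·12 1·24  f→[24+12+8+6+4+3+2+1]=60
n=25: 25·1 5·5 1·25  f→[25+5+1]=31
n=26: 26·1 13·2 2·13 1·26  f→[26+13+2+1]=42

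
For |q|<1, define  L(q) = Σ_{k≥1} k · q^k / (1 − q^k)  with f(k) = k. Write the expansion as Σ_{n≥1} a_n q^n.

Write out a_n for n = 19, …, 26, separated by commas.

20, 42, 32, 36, 24, 60, 31, 42

q^19  k|19↦f(k): 19:19 1:1  a_19=20
q^20  k|20↦f(k): 1:1 2:2 4:4 5:5 10:10 20:20  a_20=42
d|21:{21,7,3,1}  Σf=21+7+3+1=32
n=22: 1·22 2·11 11·2 22·1  f→[1+2+11+22]=36
d|23:{23,1}  Σf=23+1=24
n=24: 1·24 2·12 3·8 4·6 6·4 8·3 12·2 24·1  f→[1+2+3+4+6+8+12+24]=60
n=25: 25·1 5·5 1·25  f→[25+5+1]=31
[q^26] f(1)=1,f(2)=2,f(13)=13,f(26)=26 ⇒ 42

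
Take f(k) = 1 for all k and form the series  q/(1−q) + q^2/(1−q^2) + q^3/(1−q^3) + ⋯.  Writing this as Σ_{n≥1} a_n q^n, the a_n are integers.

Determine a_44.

a_44 = 6

d|44:{1,2,4,11,22,44}  Σf=1+1+1+1+1+1=6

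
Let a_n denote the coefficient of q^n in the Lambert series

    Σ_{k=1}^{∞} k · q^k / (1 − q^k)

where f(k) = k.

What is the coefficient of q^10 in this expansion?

n=10: 10·1 5·2 2·5 1·10  f→[10+5+2+1]=18

a_10 = 18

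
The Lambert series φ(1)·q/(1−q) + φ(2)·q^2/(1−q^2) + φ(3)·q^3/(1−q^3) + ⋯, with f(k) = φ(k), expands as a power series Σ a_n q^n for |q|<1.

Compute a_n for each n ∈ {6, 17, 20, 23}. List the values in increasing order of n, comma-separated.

n=6: 6·1 3·2 2·3 1·6  φ→[2+2+1+1]=6
d|17:{1,17}  Σφ=1+16=17
q^20  k|20↦φ(k): 1:1 2:1 4:2 5:4 10:4 20:8  a_20=20
n=23: 23·1 1·23  φ→[22+1]=23

6, 17, 20, 23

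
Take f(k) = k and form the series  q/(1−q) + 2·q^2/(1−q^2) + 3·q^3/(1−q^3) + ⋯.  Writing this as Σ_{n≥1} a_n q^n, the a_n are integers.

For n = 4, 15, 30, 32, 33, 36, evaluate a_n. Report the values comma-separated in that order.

7, 24, 72, 63, 48, 91

n=4: 4·1 2·2 1·4  f→[4+2+1]=7
d|15:{1,3,5,15}  Σf=1+3+5+15=24
q^30  k|30↦f(k): 30:30 15:15 10:10 6:6 5:5 3:3 2:2 1:1  a_30=72
n=32: 32·1 16·2 8·4 4·8 2·16 1·32  f→[32+16+8+4+2+1]=63
d|33:{33,11,3,1}  Σf=33+11+3+1=48
n=36: 36·1 18·2 12·3 9·4 6·6 4·9 3·12 2·18 1·36  f→[36+18+12+9+6+4+3+2+1]=91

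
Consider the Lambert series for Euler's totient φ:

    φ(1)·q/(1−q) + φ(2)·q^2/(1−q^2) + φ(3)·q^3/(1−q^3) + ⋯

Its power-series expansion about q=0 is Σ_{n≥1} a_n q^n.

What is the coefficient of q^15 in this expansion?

d|15:{1,3,5,15}  Σφ=1+2+4+8=15

a_15 = 15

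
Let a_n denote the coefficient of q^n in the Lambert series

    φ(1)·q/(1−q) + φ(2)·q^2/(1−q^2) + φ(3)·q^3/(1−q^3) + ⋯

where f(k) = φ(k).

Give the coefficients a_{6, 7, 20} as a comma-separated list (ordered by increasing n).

q^6  k|6↦φ(k): 6:2 3:2 2:1 1:1  a_6=6
d|7:{1,7}  Σφ=1+6=7
[q^20] φ(20)=8,φ(10)=4,φ(5)=4,φ(4)=2,φ(2)=1,φ(1)=1 ⇒ 20

6, 7, 20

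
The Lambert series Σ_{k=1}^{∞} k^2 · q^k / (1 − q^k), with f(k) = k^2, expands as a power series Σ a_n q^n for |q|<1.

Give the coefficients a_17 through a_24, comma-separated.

290, 455, 362, 546, 500, 610, 530, 850

n=17: 1·17 17·1  f→[1+289]=290
[q^18] f(1)=1,f(2)=4,f(3)=9,f(6)=36,f(9)=81,f(18)=324 ⇒ 455
[q^19] f(1)=1,f(19)=361 ⇒ 362
d|20:{20,10,5,4,2,1}  Σf=400+100+25+16+4+1=546
n=21: 21·1 7·3 3·7 1·21  f→[441+49+9+1]=500
n=22: 1·22 2·11 11·2 22·1  f→[1+4+121+484]=610
d|23:{1,23}  Σf=1+529=530
n=24: 1·24 2·12 3·8 4·6 6·4 8·3 12·2 24·1  f→[1+4+9+16+36+64+144+576]=850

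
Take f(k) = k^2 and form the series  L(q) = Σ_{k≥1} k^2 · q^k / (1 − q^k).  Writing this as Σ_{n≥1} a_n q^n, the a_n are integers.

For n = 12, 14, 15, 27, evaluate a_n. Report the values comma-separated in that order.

210, 250, 260, 820

q^12  k|12↦f(k): 1:1 2:4 3:9 4:16 6:36 12:144  a_12=210
[q^14] f(14)=196,f(7)=49,f(2)=4,f(1)=1 ⇒ 250
[q^15] f(1)=1,f(3)=9,f(5)=25,f(15)=225 ⇒ 260
n=27: 27·1 9·3 3·9 1·27  f→[729+81+9+1]=820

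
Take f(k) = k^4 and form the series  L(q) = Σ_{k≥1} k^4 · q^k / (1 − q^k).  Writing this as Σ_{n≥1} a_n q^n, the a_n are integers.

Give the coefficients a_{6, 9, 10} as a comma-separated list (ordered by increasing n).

d|6:{6,3,2,1}  Σf=1296+81+16+1=1394
q^9  k|9↦f(k): 9:6561 3:81 1:1  a_9=6643
d|10:{1,2,5,10}  Σf=1+16+625+10000=10642

1394, 6643, 10642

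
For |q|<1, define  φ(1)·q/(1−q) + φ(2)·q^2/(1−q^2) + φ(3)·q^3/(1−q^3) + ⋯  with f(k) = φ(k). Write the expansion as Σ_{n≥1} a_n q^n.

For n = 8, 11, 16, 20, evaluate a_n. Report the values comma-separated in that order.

[q^8] φ(1)=1,φ(2)=1,φ(4)=2,φ(8)=4 ⇒ 8
d|11:{1,11}  Σφ=1+10=11
n=16: 16·1 8·2 4·4 2·8 1·16  φ→[8+4+2+1+1]=16
n=20: 1·20 2·10 4·5 5·4 10·2 20·1  φ→[1+1+2+4+4+8]=20

8, 11, 16, 20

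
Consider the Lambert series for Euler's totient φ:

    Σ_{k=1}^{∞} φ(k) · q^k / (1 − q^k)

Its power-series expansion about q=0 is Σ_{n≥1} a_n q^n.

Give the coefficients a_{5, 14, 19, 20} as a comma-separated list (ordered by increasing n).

d|5:{5,1}  Σφ=4+1=5
[q^14] φ(1)=1,φ(2)=1,φ(7)=6,φ(14)=6 ⇒ 14
d|19:{19,1}  Σφ=18+1=19
d|20:{1,2,4,5,10,20}  Σφ=1+1+2+4+4+8=20

5, 14, 19, 20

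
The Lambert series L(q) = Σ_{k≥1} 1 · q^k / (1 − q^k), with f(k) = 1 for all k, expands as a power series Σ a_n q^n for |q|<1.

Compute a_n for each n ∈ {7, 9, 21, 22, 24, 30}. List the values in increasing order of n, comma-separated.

[q^7] f(1)=1,f(7)=1 ⇒ 2
[q^9] f(9)=1,f(3)=1,f(1)=1 ⇒ 3
n=21: 1·21 3·7 7·3 21·1  f→[1+1+1+1]=4
n=22: 1·22 2·11 11·2 22·1  f→[1+1+1+1]=4
q^24  k|24↦f(k): 24:1 12:1 8:1 6:1 4:1 3:1 2:1 1:1  a_24=8
[q^30] f(1)=1,f(2)=1,f(3)=1,f(5)=1,f(6)=1,f(10)=1,f(15)=1,f(30)=1 ⇒ 8

2, 3, 4, 4, 8, 8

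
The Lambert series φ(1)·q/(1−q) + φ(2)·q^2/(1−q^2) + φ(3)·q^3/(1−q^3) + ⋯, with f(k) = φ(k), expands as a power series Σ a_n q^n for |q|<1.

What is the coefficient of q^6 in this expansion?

[q^6] φ(1)=1,φ(2)=1,φ(3)=2,φ(6)=2 ⇒ 6

a_6 = 6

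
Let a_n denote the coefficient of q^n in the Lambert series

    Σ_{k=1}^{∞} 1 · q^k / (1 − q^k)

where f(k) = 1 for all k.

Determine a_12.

a_12 = 6

q^12  k|12↦f(k): 12:1 6:1 4:1 3:1 2:1 1:1  a_12=6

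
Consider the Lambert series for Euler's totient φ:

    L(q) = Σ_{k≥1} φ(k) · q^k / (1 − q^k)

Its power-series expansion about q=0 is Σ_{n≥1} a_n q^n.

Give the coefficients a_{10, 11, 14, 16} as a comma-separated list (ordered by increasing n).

[q^10] φ(10)=4,φ(5)=4,φ(2)=1,φ(1)=1 ⇒ 10
n=11: 1·11 11·1  φ→[1+10]=11
[q^14] φ(14)=6,φ(7)=6,φ(2)=1,φ(1)=1 ⇒ 14
d|16:{1,2,4,8,16}  Σφ=1+1+2+4+8=16

10, 11, 14, 16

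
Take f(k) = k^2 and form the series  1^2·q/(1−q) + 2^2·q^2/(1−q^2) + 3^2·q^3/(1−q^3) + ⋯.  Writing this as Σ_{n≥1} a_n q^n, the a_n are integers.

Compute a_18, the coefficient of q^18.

a_18 = 455

d|18:{18,9,6,3,2,1}  Σf=324+81+36+9+4+1=455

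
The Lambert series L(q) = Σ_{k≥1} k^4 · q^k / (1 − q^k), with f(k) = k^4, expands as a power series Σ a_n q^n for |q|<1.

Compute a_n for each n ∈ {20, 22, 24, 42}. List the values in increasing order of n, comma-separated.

170898, 248914, 358258, 3348388

q^20  k|20↦f(k): 20:160000 10:10000 5:625 4:256 2:16 1:1  a_20=170898
d|22:{1,2,11,22}  Σf=1+16+14641+234256=248914
d|24:{1,2,3,4,6,8,12,24}  Σf=1+16+81+256+1296+4096+20736+331776=358258
d|42:{1,2,3,6,7,14,21,42}  Σf=1+16+81+1296+2401+38416+194481+3111696=3348388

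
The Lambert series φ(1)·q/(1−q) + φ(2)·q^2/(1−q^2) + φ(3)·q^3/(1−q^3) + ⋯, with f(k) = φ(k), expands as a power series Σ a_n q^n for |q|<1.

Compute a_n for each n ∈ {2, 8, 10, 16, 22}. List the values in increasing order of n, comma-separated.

[q^2] φ(2)=1,φ(1)=1 ⇒ 2
d|8:{1,2,4,8}  Σφ=1+1+2+4=8
q^10  k|10↦φ(k): 10:4 5:4 2:1 1:1  a_10=10
[q^16] φ(1)=1,φ(2)=1,φ(4)=2,φ(8)=4,φ(16)=8 ⇒ 16
[q^22] φ(1)=1,φ(2)=1,φ(11)=10,φ(22)=10 ⇒ 22

2, 8, 10, 16, 22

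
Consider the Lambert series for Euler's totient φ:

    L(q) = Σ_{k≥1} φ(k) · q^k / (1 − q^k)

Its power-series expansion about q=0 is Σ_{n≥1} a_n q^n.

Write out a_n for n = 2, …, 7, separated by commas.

[q^2] φ(1)=1,φ(2)=1 ⇒ 2
[q^3] φ(1)=1,φ(3)=2 ⇒ 3
n=4: 1·4 2·2 4·1  φ→[1+1+2]=4
n=5: 5·1 1·5  φ→[4+1]=5
q^6  k|6↦φ(k): 6:2 3:2 2:1 1:1  a_6=6
[q^7] φ(7)=6,φ(1)=1 ⇒ 7

2, 3, 4, 5, 6, 7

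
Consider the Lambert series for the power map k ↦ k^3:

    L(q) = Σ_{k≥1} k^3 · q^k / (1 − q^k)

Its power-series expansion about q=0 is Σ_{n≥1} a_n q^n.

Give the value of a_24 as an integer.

a_24 = 16380

[q^24] f(24)=13824,f(12)=1728,f(8)=512,f(6)=216,f(4)=64,f(3)=27,f(2)=8,f(1)=1 ⇒ 16380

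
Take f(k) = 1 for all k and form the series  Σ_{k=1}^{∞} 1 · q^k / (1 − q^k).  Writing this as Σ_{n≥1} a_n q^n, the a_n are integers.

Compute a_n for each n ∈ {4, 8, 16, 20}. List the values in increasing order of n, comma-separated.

q^4  k|4↦f(k): 1:1 2:1 4:1  a_4=3
[q^8] f(1)=1,f(2)=1,f(4)=1,f(8)=1 ⇒ 4
q^16  k|16↦f(k): 1:1 2:1 4:1 8:1 16:1  a_16=5
[q^20] f(20)=1,f(10)=1,f(5)=1,f(4)=1,f(2)=1,f(1)=1 ⇒ 6

3, 4, 5, 6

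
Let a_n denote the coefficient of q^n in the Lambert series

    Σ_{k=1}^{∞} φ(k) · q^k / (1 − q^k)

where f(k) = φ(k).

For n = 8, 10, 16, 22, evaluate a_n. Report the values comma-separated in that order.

[q^8] φ(8)=4,φ(4)=2,φ(2)=1,φ(1)=1 ⇒ 8
[q^10] φ(10)=4,φ(5)=4,φ(2)=1,φ(1)=1 ⇒ 10
d|16:{1,2,4,8,16}  Σφ=1+1+2+4+8=16
n=22: 1·22 2·11 11·2 22·1  φ→[1+1+10+10]=22

8, 10, 16, 22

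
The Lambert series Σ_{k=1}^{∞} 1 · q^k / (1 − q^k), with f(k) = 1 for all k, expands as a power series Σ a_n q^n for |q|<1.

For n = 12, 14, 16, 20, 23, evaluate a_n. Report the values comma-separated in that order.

6, 4, 5, 6, 2

d|12:{1,2,3,4,6,12}  Σf=1+1+1+1+1+1=6
[q^14] f(14)=1,f(7)=1,f(2)=1,f(1)=1 ⇒ 4
[q^16] f(16)=1,f(8)=1,f(4)=1,f(2)=1,f(1)=1 ⇒ 5
d|20:{20,10,5,4,2,1}  Σf=1+1+1+1+1+1=6
[q^23] f(1)=1,f(23)=1 ⇒ 2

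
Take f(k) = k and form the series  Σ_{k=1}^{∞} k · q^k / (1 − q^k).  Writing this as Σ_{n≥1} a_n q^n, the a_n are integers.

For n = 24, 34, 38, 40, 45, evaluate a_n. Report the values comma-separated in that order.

[q^24] f(24)=24,f(12)=12,f(8)=8,f(6)=6,f(4)=4,f(3)=3,f(2)=2,f(1)=1 ⇒ 60
d|34:{1,2,17,34}  Σf=1+2+17+34=54
q^38  k|38↦f(k): 1:1 2:2 19:19 38:38  a_38=60
[q^40] f(1)=1,f(2)=2,f(4)=4,f(5)=5,f(8)=8,f(10)=10,f(20)=20,f(40)=40 ⇒ 90
d|45:{45,15,9,5,3,1}  Σf=45+15+9+5+3+1=78

60, 54, 60, 90, 78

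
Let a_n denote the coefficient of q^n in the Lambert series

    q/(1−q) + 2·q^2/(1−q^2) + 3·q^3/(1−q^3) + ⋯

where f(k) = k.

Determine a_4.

[q^4] f(1)=1,f(2)=2,f(4)=4 ⇒ 7

a_4 = 7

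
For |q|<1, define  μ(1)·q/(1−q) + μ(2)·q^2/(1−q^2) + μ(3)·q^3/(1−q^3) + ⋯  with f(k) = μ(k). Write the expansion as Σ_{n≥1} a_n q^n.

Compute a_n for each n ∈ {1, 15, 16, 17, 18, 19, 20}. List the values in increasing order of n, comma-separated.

n=1: 1·1  μ→[1]=1
n=15: 15·1 5·3 3·5 1·15  μ→[1+(-1)+(-1)+1]=0
q^16  k|16↦μ(k): 1:1 2:-1 4:0 8:0 16:0  a_16=0
d|17:{17,1}  Σμ=(-1)+1=0
[q^18] μ(1)=1,μ(2)=-1,μ(3)=-1,μ(6)=1,μ(9)=0,μ(18)=0 ⇒ 0
d|19:{19,1}  Σμ=(-1)+1=0
[q^20] μ(20)=0,μ(10)=1,μ(5)=-1,μ(4)=0,μ(2)=-1,μ(1)=1 ⇒ 0

1, 0, 0, 0, 0, 0, 0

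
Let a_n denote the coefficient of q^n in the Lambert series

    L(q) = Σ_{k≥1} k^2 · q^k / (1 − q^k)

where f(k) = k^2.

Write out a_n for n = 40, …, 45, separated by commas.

[q^40] f(1)=1,f(2)=4,f(4)=16,f(5)=25,f(8)=64,f(10)=100,f(20)=400,f(40)=1600 ⇒ 2210
q^41  k|41↦f(k): 1:1 41:1681  a_41=1682
d|42:{42,21,14,7,6,3,2,1}  Σf=1764+441+196+49+36+9+4+1=2500
d|43:{1,43}  Σf=1+1849=1850
q^44  k|44↦f(k): 1:1 2:4 4:16 11:121 22:484 44:1936  a_44=2562
q^45  k|45↦f(k): 1:1 3:9 5:25 9:81 15:225 45:2025  a_45=2366

2210, 1682, 2500, 1850, 2562, 2366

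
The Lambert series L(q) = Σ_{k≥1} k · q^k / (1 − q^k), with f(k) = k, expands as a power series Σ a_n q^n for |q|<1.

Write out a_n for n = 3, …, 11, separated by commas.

4, 7, 6, 12, 8, 15, 13, 18, 12

[q^3] f(1)=1,f(3)=3 ⇒ 4
q^4  k|4↦f(k): 4:4 2:2 1:1  a_4=7
q^5  k|5↦f(k): 1:1 5:5  a_5=6
n=6: 6·1 3·2 2·3 1·6  f→[6+3+2+1]=12
n=7: 1·7 7·1  f→[1+7]=8
[q^8] f(8)=8,f(4)=4,f(2)=2,f(1)=1 ⇒ 15
n=9: 1·9 3·3 9·1  f→[1+3+9]=13
[q^10] f(1)=1,f(2)=2,f(5)=5,f(10)=10 ⇒ 18
d|11:{11,1}  Σf=11+1=12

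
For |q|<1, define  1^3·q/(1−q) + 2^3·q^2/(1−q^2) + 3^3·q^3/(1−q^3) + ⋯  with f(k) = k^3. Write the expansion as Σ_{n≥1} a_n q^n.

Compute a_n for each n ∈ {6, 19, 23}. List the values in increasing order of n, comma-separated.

d|6:{6,3,2,1}  Σf=216+27+8+1=252
d|19:{1,19}  Σf=1+6859=6860
q^23  k|23↦f(k): 1:1 23:12167  a_23=12168

252, 6860, 12168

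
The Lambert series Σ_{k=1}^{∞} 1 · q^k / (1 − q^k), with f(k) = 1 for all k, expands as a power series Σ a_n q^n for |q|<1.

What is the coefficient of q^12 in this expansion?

a_12 = 6

[q^12] f(1)=1,f(2)=1,f(3)=1,f(4)=1,f(6)=1,f(12)=1 ⇒ 6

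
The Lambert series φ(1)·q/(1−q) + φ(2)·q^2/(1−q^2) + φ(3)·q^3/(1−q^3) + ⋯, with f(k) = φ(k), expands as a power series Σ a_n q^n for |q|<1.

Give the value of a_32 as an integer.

q^32  k|32↦φ(k): 1:1 2:1 4:2 8:4 16:8 32:16  a_32=32

a_32 = 32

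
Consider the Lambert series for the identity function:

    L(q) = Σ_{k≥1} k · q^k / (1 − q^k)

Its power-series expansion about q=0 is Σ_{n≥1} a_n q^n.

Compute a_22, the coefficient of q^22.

[q^22] f(1)=1,f(2)=2,f(11)=11,f(22)=22 ⇒ 36

a_22 = 36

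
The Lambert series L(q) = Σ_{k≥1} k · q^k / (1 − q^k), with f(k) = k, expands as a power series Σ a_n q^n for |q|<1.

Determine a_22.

a_22 = 36

[q^22] f(1)=1,f(2)=2,f(11)=11,f(22)=22 ⇒ 36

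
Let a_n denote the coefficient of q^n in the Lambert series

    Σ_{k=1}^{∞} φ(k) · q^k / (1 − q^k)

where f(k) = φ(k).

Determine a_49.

q^49  k|49↦φ(k): 49:42 7:6 1:1  a_49=49

a_49 = 49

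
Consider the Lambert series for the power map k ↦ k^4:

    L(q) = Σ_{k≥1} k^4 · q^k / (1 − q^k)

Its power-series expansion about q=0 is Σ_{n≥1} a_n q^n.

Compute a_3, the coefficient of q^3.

a_3 = 82

[q^3] f(1)=1,f(3)=81 ⇒ 82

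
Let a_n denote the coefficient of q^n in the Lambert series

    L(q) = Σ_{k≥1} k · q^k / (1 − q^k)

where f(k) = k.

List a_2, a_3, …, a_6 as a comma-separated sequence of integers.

3, 4, 7, 6, 12

n=2: 2·1 1·2  f→[2+1]=3
d|3:{3,1}  Σf=3+1=4
[q^4] f(4)=4,f(2)=2,f(1)=1 ⇒ 7
n=5: 1·5 5·1  f→[1+5]=6
n=6: 6·1 3·2 2·3 1·6  f→[6+3+2+1]=12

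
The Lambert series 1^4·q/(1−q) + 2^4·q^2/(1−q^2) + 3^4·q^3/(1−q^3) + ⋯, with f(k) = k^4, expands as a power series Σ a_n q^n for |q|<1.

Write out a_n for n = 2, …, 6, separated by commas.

d|2:{2,1}  Σf=16+1=17
[q^3] f(1)=1,f(3)=81 ⇒ 82
q^4  k|4↦f(k): 4:256 2:16 1:1  a_4=273
n=5: 5·1 1·5  f→[625+1]=626
d|6:{6,3,2,1}  Σf=1296+81+16+1=1394

17, 82, 273, 626, 1394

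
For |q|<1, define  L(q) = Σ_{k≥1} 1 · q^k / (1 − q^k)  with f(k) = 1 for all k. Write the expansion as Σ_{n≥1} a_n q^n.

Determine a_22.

q^22  k|22↦f(k): 22:1 11:1 2:1 1:1  a_22=4

a_22 = 4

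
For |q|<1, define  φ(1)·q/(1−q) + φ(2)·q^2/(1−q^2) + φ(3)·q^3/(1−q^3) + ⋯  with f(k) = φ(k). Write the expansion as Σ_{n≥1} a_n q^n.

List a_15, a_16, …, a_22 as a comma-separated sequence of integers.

n=15: 1·15 3·5 5·3 15·1  φ→[1+2+4+8]=15
d|16:{1,2,4,8,16}  Σφ=1+1+2+4+8=16
n=17: 17·1 1·17  φ→[16+1]=17
q^18  k|18↦φ(k): 1:1 2:1 3:2 6:2 9:6 18:6  a_18=18
q^19  k|19↦φ(k): 19:18 1:1  a_19=19
d|20:{20,10,5,4,2,1}  Σφ=8+4+4+2+1+1=20
d|21:{1,3,7,21}  Σφ=1+2+6+12=21
q^22  k|22↦φ(k): 1:1 2:1 11:10 22:10  a_22=22

15, 16, 17, 18, 19, 20, 21, 22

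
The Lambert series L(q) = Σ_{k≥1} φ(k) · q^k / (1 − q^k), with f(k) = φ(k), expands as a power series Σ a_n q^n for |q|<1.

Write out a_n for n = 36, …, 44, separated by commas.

n=36: 36·1 18·2 12·3 9·4 6·6 4·9 3·12 2·18 1·36  φ→[12+6+4+6+2+2+2+1+1]=36
[q^37] φ(1)=1,φ(37)=36 ⇒ 37
[q^38] φ(38)=18,φ(19)=18,φ(2)=1,φ(1)=1 ⇒ 38
q^39  k|39↦φ(k): 39:24 13:12 3:2 1:1  a_39=39
d|40:{40,20,10,8,5,4,2,1}  Σφ=16+8+4+4+4+2+1+1=40
d|41:{41,1}  Σφ=40+1=41
q^42  k|42↦φ(k): 1:1 2:1 3:2 6:2 7:6 14:6 21:12 42:12  a_42=42
[q^43] φ(1)=1,φ(43)=42 ⇒ 43
[q^44] φ(1)=1,φ(2)=1,φ(4)=2,φ(11)=10,φ(22)=10,φ(44)=20 ⇒ 44

36, 37, 38, 39, 40, 41, 42, 43, 44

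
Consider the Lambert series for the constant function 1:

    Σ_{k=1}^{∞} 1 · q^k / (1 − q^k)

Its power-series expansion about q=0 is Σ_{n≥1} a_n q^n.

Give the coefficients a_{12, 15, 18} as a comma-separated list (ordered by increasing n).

6, 4, 6

[q^12] f(1)=1,f(2)=1,f(3)=1,f(4)=1,f(6)=1,f(12)=1 ⇒ 6
n=15: 1·15 3·5 5·3 15·1  f→[1+1+1+1]=4
q^18  k|18↦f(k): 18:1 9:1 6:1 3:1 2:1 1:1  a_18=6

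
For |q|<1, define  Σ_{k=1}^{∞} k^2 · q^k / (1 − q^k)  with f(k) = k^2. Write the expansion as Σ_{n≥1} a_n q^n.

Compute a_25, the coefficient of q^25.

n=25: 25·1 5·5 1·25  f→[625+25+1]=651

a_25 = 651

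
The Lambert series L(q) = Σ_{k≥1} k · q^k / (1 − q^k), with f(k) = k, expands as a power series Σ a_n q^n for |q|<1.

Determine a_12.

q^12  k|12↦f(k): 1:1 2:2 3:3 4:4 6:6 12:12  a_12=28

a_12 = 28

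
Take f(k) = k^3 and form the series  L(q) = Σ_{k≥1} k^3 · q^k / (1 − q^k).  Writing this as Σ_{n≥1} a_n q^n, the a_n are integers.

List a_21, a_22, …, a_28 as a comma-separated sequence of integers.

9632, 11988, 12168, 16380, 15751, 19782, 20440, 25112

q^21  k|21↦f(k): 21:9261 7:343 3:27 1:1  a_21=9632
n=22: 22·1 11·2 2·11 1·22  f→[10648+1331+8+1]=11988
q^23  k|23↦f(k): 23:12167 1:1  a_23=12168
[q^24] f(1)=1,f(2)=8,f(3)=27,f(4)=64,f(6)=216,f(8)=512,f(12)=1728,f(24)=13824 ⇒ 16380
q^25  k|25↦f(k): 25:15625 5:125 1:1  a_25=15751
[q^26] f(26)=17576,f(13)=2197,f(2)=8,f(1)=1 ⇒ 19782
[q^27] f(1)=1,f(3)=27,f(9)=729,f(27)=19683 ⇒ 20440
[q^28] f(1)=1,f(2)=8,f(4)=64,f(7)=343,f(14)=2744,f(28)=21952 ⇒ 25112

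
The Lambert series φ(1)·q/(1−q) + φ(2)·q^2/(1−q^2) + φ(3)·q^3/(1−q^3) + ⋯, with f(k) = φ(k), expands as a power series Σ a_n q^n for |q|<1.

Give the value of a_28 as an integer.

n=28: 1·28 2·14 4·7 7·4 14·2 28·1  φ→[1+1+2+6+6+12]=28

a_28 = 28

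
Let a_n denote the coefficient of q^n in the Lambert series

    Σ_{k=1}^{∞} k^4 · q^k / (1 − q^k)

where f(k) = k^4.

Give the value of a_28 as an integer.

n=28: 28·1 14·2 7·4 4·7 2·14 1·28  f→[614656+38416+2401+256+16+1]=655746

a_28 = 655746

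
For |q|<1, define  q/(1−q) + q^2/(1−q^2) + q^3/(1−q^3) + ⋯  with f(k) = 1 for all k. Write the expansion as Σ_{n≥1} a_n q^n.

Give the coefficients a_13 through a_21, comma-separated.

2, 4, 4, 5, 2, 6, 2, 6, 4

q^13  k|13↦f(k): 13:1 1:1  a_13=2
[q^14] f(14)=1,f(7)=1,f(2)=1,f(1)=1 ⇒ 4
q^15  k|15↦f(k): 15:1 5:1 3:1 1:1  a_15=4
n=16: 16·1 8·2 4·4 2·8 1·16  f→[1+1+1+1+1]=5
[q^17] f(17)=1,f(1)=1 ⇒ 2
q^18  k|18↦f(k): 1:1 2:1 3:1 6:1 9:1 18:1  a_18=6
[q^19] f(19)=1,f(1)=1 ⇒ 2
n=20: 20·1 10·2 5·4 4·5 2·10 1·20  f→[1+1+1+1+1+1]=6
d|21:{1,3,7,21}  Σf=1+1+1+1=4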